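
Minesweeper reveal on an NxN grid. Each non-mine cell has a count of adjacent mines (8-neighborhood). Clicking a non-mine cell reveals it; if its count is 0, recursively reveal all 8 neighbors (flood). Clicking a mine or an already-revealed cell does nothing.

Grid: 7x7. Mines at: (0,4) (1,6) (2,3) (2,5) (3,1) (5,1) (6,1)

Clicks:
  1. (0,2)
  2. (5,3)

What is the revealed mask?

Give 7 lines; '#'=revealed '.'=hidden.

Answer: ####...
####...
###....
..#####
..#####
..#####
..#####

Derivation:
Click 1 (0,2) count=0: revealed 11 new [(0,0) (0,1) (0,2) (0,3) (1,0) (1,1) (1,2) (1,3) (2,0) (2,1) (2,2)] -> total=11
Click 2 (5,3) count=0: revealed 20 new [(3,2) (3,3) (3,4) (3,5) (3,6) (4,2) (4,3) (4,4) (4,5) (4,6) (5,2) (5,3) (5,4) (5,5) (5,6) (6,2) (6,3) (6,4) (6,5) (6,6)] -> total=31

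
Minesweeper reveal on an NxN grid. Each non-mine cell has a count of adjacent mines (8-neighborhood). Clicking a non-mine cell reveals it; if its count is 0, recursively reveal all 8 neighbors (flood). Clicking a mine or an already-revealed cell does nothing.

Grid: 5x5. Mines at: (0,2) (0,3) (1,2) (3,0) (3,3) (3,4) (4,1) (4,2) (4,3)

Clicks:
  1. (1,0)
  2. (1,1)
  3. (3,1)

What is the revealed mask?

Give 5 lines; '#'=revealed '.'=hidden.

Answer: ##...
##...
##...
.#...
.....

Derivation:
Click 1 (1,0) count=0: revealed 6 new [(0,0) (0,1) (1,0) (1,1) (2,0) (2,1)] -> total=6
Click 2 (1,1) count=2: revealed 0 new [(none)] -> total=6
Click 3 (3,1) count=3: revealed 1 new [(3,1)] -> total=7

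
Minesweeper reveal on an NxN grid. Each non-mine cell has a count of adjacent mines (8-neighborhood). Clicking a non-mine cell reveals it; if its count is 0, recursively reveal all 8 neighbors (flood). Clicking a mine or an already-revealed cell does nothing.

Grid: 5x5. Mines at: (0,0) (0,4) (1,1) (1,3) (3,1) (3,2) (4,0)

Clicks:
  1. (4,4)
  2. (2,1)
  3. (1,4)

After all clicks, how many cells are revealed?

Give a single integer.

Click 1 (4,4) count=0: revealed 6 new [(2,3) (2,4) (3,3) (3,4) (4,3) (4,4)] -> total=6
Click 2 (2,1) count=3: revealed 1 new [(2,1)] -> total=7
Click 3 (1,4) count=2: revealed 1 new [(1,4)] -> total=8

Answer: 8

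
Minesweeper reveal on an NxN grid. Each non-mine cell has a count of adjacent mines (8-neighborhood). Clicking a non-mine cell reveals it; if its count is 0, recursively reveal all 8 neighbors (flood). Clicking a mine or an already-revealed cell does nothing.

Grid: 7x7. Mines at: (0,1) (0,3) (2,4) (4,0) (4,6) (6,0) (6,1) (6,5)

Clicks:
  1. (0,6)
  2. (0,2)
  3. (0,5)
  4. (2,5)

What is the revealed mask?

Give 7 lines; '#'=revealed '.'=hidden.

Click 1 (0,6) count=0: revealed 10 new [(0,4) (0,5) (0,6) (1,4) (1,5) (1,6) (2,5) (2,6) (3,5) (3,6)] -> total=10
Click 2 (0,2) count=2: revealed 1 new [(0,2)] -> total=11
Click 3 (0,5) count=0: revealed 0 new [(none)] -> total=11
Click 4 (2,5) count=1: revealed 0 new [(none)] -> total=11

Answer: ..#.###
....###
.....##
.....##
.......
.......
.......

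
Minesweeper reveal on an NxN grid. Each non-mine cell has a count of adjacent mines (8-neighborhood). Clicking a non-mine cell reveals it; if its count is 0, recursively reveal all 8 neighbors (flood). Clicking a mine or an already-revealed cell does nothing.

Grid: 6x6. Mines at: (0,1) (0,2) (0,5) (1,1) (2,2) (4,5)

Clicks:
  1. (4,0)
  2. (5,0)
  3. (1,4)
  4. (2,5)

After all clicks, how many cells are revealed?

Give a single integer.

Click 1 (4,0) count=0: revealed 17 new [(2,0) (2,1) (3,0) (3,1) (3,2) (3,3) (3,4) (4,0) (4,1) (4,2) (4,3) (4,4) (5,0) (5,1) (5,2) (5,3) (5,4)] -> total=17
Click 2 (5,0) count=0: revealed 0 new [(none)] -> total=17
Click 3 (1,4) count=1: revealed 1 new [(1,4)] -> total=18
Click 4 (2,5) count=0: revealed 6 new [(1,3) (1,5) (2,3) (2,4) (2,5) (3,5)] -> total=24

Answer: 24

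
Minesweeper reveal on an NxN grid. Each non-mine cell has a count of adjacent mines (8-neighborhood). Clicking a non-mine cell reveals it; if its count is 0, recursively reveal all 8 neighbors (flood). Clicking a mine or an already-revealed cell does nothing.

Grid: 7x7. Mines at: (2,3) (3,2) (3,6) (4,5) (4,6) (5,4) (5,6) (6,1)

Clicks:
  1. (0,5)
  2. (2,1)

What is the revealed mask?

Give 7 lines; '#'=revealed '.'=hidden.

Answer: #######
#######
###.###
##.....
##.....
##.....
.......

Derivation:
Click 1 (0,5) count=0: revealed 26 new [(0,0) (0,1) (0,2) (0,3) (0,4) (0,5) (0,6) (1,0) (1,1) (1,2) (1,3) (1,4) (1,5) (1,6) (2,0) (2,1) (2,2) (2,4) (2,5) (2,6) (3,0) (3,1) (4,0) (4,1) (5,0) (5,1)] -> total=26
Click 2 (2,1) count=1: revealed 0 new [(none)] -> total=26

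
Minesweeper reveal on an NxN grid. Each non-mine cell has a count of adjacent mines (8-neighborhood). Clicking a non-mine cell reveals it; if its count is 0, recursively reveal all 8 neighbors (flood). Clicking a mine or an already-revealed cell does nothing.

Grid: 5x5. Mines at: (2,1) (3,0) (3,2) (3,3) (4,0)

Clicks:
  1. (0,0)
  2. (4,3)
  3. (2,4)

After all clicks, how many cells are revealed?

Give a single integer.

Answer: 14

Derivation:
Click 1 (0,0) count=0: revealed 13 new [(0,0) (0,1) (0,2) (0,3) (0,4) (1,0) (1,1) (1,2) (1,3) (1,4) (2,2) (2,3) (2,4)] -> total=13
Click 2 (4,3) count=2: revealed 1 new [(4,3)] -> total=14
Click 3 (2,4) count=1: revealed 0 new [(none)] -> total=14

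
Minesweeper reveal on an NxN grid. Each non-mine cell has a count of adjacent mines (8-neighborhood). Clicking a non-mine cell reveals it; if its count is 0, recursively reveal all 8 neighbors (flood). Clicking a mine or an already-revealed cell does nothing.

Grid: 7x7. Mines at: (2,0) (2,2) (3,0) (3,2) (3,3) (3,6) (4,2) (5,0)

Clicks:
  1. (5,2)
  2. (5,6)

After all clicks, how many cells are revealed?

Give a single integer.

Click 1 (5,2) count=1: revealed 1 new [(5,2)] -> total=1
Click 2 (5,6) count=0: revealed 15 new [(4,3) (4,4) (4,5) (4,6) (5,1) (5,3) (5,4) (5,5) (5,6) (6,1) (6,2) (6,3) (6,4) (6,5) (6,6)] -> total=16

Answer: 16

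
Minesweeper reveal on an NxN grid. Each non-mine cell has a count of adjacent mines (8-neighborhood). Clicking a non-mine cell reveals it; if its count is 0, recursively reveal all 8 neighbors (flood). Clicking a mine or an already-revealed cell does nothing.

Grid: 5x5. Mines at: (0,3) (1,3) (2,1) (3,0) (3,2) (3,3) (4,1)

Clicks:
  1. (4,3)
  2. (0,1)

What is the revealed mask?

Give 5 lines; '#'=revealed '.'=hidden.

Click 1 (4,3) count=2: revealed 1 new [(4,3)] -> total=1
Click 2 (0,1) count=0: revealed 6 new [(0,0) (0,1) (0,2) (1,0) (1,1) (1,2)] -> total=7

Answer: ###..
###..
.....
.....
...#.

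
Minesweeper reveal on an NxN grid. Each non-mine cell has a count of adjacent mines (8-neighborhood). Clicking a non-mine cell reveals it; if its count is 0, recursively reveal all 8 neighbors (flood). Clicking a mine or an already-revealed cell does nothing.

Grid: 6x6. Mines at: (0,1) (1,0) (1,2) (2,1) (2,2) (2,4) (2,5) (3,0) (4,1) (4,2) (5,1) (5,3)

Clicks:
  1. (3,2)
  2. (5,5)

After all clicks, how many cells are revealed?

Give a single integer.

Answer: 7

Derivation:
Click 1 (3,2) count=4: revealed 1 new [(3,2)] -> total=1
Click 2 (5,5) count=0: revealed 6 new [(3,4) (3,5) (4,4) (4,5) (5,4) (5,5)] -> total=7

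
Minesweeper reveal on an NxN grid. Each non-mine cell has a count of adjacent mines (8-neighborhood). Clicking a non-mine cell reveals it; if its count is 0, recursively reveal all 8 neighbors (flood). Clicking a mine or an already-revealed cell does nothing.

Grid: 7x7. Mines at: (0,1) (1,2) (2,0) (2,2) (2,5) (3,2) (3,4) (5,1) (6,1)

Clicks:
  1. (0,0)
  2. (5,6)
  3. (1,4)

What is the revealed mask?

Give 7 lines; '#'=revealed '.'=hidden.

Answer: #......
....#..
.......
.....##
..#####
..#####
..#####

Derivation:
Click 1 (0,0) count=1: revealed 1 new [(0,0)] -> total=1
Click 2 (5,6) count=0: revealed 17 new [(3,5) (3,6) (4,2) (4,3) (4,4) (4,5) (4,6) (5,2) (5,3) (5,4) (5,5) (5,6) (6,2) (6,3) (6,4) (6,5) (6,6)] -> total=18
Click 3 (1,4) count=1: revealed 1 new [(1,4)] -> total=19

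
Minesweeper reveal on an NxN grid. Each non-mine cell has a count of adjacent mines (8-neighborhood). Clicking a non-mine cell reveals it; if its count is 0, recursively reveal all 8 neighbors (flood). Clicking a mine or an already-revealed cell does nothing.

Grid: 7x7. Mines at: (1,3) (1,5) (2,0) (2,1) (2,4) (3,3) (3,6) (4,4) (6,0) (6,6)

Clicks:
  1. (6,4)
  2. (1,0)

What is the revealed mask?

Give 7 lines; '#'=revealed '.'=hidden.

Click 1 (6,4) count=0: revealed 18 new [(3,0) (3,1) (3,2) (4,0) (4,1) (4,2) (4,3) (5,0) (5,1) (5,2) (5,3) (5,4) (5,5) (6,1) (6,2) (6,3) (6,4) (6,5)] -> total=18
Click 2 (1,0) count=2: revealed 1 new [(1,0)] -> total=19

Answer: .......
#......
.......
###....
####...
######.
.#####.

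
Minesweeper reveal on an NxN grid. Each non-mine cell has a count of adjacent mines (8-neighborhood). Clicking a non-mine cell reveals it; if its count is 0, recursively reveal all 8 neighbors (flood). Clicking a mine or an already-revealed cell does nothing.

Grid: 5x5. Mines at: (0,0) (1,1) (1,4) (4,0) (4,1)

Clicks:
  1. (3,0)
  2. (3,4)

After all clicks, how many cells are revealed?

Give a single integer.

Answer: 10

Derivation:
Click 1 (3,0) count=2: revealed 1 new [(3,0)] -> total=1
Click 2 (3,4) count=0: revealed 9 new [(2,2) (2,3) (2,4) (3,2) (3,3) (3,4) (4,2) (4,3) (4,4)] -> total=10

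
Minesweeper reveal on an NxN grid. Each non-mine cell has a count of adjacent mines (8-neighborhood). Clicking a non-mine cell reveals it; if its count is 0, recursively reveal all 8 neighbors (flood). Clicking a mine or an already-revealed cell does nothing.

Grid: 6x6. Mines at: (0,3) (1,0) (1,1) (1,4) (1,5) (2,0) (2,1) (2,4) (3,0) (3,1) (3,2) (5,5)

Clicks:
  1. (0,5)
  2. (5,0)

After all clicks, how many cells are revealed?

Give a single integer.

Click 1 (0,5) count=2: revealed 1 new [(0,5)] -> total=1
Click 2 (5,0) count=0: revealed 10 new [(4,0) (4,1) (4,2) (4,3) (4,4) (5,0) (5,1) (5,2) (5,3) (5,4)] -> total=11

Answer: 11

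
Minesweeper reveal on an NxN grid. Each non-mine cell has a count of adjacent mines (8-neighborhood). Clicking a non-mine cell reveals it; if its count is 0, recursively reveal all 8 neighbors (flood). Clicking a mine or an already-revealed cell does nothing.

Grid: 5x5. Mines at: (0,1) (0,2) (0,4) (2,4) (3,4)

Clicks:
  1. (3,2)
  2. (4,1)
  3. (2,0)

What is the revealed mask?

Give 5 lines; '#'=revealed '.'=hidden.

Answer: .....
####.
####.
####.
####.

Derivation:
Click 1 (3,2) count=0: revealed 16 new [(1,0) (1,1) (1,2) (1,3) (2,0) (2,1) (2,2) (2,3) (3,0) (3,1) (3,2) (3,3) (4,0) (4,1) (4,2) (4,3)] -> total=16
Click 2 (4,1) count=0: revealed 0 new [(none)] -> total=16
Click 3 (2,0) count=0: revealed 0 new [(none)] -> total=16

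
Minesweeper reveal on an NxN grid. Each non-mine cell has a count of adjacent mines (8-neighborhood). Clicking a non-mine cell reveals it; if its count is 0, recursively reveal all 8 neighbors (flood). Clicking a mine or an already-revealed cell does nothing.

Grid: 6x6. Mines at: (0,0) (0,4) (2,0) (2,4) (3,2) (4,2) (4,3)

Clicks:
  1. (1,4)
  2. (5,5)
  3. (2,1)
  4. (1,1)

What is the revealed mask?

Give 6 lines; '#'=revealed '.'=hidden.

Answer: ......
.#..#.
.#....
....##
....##
....##

Derivation:
Click 1 (1,4) count=2: revealed 1 new [(1,4)] -> total=1
Click 2 (5,5) count=0: revealed 6 new [(3,4) (3,5) (4,4) (4,5) (5,4) (5,5)] -> total=7
Click 3 (2,1) count=2: revealed 1 new [(2,1)] -> total=8
Click 4 (1,1) count=2: revealed 1 new [(1,1)] -> total=9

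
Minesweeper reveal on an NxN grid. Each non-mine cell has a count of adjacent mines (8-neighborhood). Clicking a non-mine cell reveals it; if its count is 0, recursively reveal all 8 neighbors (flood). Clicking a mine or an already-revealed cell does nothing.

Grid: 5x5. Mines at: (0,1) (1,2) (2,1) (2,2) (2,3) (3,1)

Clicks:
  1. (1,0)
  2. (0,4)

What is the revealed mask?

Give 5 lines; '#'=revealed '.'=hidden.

Click 1 (1,0) count=2: revealed 1 new [(1,0)] -> total=1
Click 2 (0,4) count=0: revealed 4 new [(0,3) (0,4) (1,3) (1,4)] -> total=5

Answer: ...##
#..##
.....
.....
.....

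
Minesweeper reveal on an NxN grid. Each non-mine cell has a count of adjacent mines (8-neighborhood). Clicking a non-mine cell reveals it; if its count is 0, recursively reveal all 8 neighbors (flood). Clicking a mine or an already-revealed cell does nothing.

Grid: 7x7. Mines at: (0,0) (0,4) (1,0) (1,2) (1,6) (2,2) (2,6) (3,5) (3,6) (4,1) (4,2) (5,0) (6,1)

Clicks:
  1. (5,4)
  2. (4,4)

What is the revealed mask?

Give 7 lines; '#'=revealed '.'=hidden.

Answer: .......
.......
.......
.......
...####
..#####
..#####

Derivation:
Click 1 (5,4) count=0: revealed 14 new [(4,3) (4,4) (4,5) (4,6) (5,2) (5,3) (5,4) (5,5) (5,6) (6,2) (6,3) (6,4) (6,5) (6,6)] -> total=14
Click 2 (4,4) count=1: revealed 0 new [(none)] -> total=14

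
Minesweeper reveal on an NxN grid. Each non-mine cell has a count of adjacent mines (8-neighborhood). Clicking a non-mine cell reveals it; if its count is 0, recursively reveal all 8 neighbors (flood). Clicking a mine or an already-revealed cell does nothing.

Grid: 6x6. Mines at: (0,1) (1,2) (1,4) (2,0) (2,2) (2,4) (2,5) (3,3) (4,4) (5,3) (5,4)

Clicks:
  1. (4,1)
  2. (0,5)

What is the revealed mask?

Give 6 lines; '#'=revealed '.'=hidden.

Click 1 (4,1) count=0: revealed 9 new [(3,0) (3,1) (3,2) (4,0) (4,1) (4,2) (5,0) (5,1) (5,2)] -> total=9
Click 2 (0,5) count=1: revealed 1 new [(0,5)] -> total=10

Answer: .....#
......
......
###...
###...
###...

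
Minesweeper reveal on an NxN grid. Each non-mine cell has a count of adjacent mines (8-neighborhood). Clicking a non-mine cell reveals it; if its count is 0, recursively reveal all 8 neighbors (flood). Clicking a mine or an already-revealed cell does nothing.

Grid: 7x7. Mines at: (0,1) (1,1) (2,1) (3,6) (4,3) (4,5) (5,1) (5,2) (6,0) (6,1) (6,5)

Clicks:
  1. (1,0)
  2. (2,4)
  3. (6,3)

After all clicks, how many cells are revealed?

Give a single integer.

Click 1 (1,0) count=3: revealed 1 new [(1,0)] -> total=1
Click 2 (2,4) count=0: revealed 19 new [(0,2) (0,3) (0,4) (0,5) (0,6) (1,2) (1,3) (1,4) (1,5) (1,6) (2,2) (2,3) (2,4) (2,5) (2,6) (3,2) (3,3) (3,4) (3,5)] -> total=20
Click 3 (6,3) count=1: revealed 1 new [(6,3)] -> total=21

Answer: 21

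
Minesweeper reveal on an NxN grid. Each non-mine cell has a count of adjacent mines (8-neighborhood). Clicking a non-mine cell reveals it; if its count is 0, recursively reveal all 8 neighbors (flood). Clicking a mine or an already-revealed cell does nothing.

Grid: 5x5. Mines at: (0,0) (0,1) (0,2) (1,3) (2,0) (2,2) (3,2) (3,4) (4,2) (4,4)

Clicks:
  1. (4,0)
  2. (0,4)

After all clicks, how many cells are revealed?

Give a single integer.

Click 1 (4,0) count=0: revealed 4 new [(3,0) (3,1) (4,0) (4,1)] -> total=4
Click 2 (0,4) count=1: revealed 1 new [(0,4)] -> total=5

Answer: 5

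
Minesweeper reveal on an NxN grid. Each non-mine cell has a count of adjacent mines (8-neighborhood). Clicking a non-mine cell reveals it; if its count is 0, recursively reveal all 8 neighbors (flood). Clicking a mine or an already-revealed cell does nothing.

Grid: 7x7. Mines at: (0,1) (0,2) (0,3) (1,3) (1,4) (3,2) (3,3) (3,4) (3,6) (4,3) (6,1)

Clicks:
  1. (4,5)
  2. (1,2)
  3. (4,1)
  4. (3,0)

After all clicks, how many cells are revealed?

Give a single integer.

Answer: 12

Derivation:
Click 1 (4,5) count=2: revealed 1 new [(4,5)] -> total=1
Click 2 (1,2) count=4: revealed 1 new [(1,2)] -> total=2
Click 3 (4,1) count=1: revealed 1 new [(4,1)] -> total=3
Click 4 (3,0) count=0: revealed 9 new [(1,0) (1,1) (2,0) (2,1) (3,0) (3,1) (4,0) (5,0) (5,1)] -> total=12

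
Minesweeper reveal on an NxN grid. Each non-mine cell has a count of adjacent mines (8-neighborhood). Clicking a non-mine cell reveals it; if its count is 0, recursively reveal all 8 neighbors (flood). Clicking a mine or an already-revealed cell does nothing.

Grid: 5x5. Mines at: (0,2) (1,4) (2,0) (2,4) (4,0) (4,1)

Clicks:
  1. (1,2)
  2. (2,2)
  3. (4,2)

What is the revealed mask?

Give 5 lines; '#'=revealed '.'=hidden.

Click 1 (1,2) count=1: revealed 1 new [(1,2)] -> total=1
Click 2 (2,2) count=0: revealed 8 new [(1,1) (1,3) (2,1) (2,2) (2,3) (3,1) (3,2) (3,3)] -> total=9
Click 3 (4,2) count=1: revealed 1 new [(4,2)] -> total=10

Answer: .....
.###.
.###.
.###.
..#..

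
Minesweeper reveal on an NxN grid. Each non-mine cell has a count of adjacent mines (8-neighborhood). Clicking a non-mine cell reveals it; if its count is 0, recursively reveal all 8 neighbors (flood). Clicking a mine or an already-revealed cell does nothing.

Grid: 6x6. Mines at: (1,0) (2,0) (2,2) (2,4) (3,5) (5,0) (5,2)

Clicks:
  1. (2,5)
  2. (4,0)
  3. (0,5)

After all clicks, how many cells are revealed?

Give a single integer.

Answer: 12

Derivation:
Click 1 (2,5) count=2: revealed 1 new [(2,5)] -> total=1
Click 2 (4,0) count=1: revealed 1 new [(4,0)] -> total=2
Click 3 (0,5) count=0: revealed 10 new [(0,1) (0,2) (0,3) (0,4) (0,5) (1,1) (1,2) (1,3) (1,4) (1,5)] -> total=12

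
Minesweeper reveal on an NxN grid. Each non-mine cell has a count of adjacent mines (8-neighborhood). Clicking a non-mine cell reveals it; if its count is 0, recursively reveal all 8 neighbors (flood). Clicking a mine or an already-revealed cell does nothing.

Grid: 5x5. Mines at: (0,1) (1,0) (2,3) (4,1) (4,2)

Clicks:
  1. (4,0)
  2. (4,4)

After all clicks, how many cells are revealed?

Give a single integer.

Click 1 (4,0) count=1: revealed 1 new [(4,0)] -> total=1
Click 2 (4,4) count=0: revealed 4 new [(3,3) (3,4) (4,3) (4,4)] -> total=5

Answer: 5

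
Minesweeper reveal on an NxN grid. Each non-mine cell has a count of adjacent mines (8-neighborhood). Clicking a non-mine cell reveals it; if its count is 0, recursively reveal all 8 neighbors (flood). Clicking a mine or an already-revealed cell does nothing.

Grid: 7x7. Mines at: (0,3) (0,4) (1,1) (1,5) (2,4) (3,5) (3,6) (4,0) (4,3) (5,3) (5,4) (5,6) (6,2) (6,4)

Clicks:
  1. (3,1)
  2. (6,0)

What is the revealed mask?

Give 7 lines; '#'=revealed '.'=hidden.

Click 1 (3,1) count=1: revealed 1 new [(3,1)] -> total=1
Click 2 (6,0) count=0: revealed 4 new [(5,0) (5,1) (6,0) (6,1)] -> total=5

Answer: .......
.......
.......
.#.....
.......
##.....
##.....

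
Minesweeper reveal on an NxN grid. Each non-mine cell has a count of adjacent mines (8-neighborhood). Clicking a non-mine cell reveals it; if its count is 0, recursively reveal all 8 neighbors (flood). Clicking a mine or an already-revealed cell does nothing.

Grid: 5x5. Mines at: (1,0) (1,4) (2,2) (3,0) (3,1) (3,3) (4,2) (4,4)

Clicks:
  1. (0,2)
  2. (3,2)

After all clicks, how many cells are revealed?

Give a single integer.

Click 1 (0,2) count=0: revealed 6 new [(0,1) (0,2) (0,3) (1,1) (1,2) (1,3)] -> total=6
Click 2 (3,2) count=4: revealed 1 new [(3,2)] -> total=7

Answer: 7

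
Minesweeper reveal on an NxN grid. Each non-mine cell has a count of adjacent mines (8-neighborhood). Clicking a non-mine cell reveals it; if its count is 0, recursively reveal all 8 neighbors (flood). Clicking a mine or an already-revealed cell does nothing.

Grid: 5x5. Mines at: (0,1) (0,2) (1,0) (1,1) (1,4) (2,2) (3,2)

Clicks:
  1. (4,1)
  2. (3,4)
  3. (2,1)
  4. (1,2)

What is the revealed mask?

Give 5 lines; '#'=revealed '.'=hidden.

Answer: .....
..#..
.#.##
...##
.#.##

Derivation:
Click 1 (4,1) count=1: revealed 1 new [(4,1)] -> total=1
Click 2 (3,4) count=0: revealed 6 new [(2,3) (2,4) (3,3) (3,4) (4,3) (4,4)] -> total=7
Click 3 (2,1) count=4: revealed 1 new [(2,1)] -> total=8
Click 4 (1,2) count=4: revealed 1 new [(1,2)] -> total=9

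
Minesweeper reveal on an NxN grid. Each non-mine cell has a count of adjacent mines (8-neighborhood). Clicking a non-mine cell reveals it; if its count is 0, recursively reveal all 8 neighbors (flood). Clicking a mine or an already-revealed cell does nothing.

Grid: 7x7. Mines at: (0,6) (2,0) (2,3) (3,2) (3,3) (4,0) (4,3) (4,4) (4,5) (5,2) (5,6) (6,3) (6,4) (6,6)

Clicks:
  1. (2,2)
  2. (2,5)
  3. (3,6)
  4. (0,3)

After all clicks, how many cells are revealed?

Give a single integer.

Answer: 20

Derivation:
Click 1 (2,2) count=3: revealed 1 new [(2,2)] -> total=1
Click 2 (2,5) count=0: revealed 9 new [(1,4) (1,5) (1,6) (2,4) (2,5) (2,6) (3,4) (3,5) (3,6)] -> total=10
Click 3 (3,6) count=1: revealed 0 new [(none)] -> total=10
Click 4 (0,3) count=0: revealed 10 new [(0,0) (0,1) (0,2) (0,3) (0,4) (0,5) (1,0) (1,1) (1,2) (1,3)] -> total=20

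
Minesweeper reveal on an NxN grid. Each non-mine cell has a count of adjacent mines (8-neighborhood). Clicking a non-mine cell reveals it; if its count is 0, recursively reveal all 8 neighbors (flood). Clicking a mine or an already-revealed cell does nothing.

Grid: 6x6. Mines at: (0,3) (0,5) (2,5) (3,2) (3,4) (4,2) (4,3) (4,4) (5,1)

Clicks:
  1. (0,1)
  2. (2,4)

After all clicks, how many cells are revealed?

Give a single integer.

Click 1 (0,1) count=0: revealed 13 new [(0,0) (0,1) (0,2) (1,0) (1,1) (1,2) (2,0) (2,1) (2,2) (3,0) (3,1) (4,0) (4,1)] -> total=13
Click 2 (2,4) count=2: revealed 1 new [(2,4)] -> total=14

Answer: 14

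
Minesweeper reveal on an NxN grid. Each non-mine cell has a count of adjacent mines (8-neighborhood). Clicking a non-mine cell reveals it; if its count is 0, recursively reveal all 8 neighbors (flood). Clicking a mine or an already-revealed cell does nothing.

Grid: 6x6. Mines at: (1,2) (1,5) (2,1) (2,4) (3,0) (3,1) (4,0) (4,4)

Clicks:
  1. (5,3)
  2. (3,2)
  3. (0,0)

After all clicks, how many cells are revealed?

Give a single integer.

Answer: 6

Derivation:
Click 1 (5,3) count=1: revealed 1 new [(5,3)] -> total=1
Click 2 (3,2) count=2: revealed 1 new [(3,2)] -> total=2
Click 3 (0,0) count=0: revealed 4 new [(0,0) (0,1) (1,0) (1,1)] -> total=6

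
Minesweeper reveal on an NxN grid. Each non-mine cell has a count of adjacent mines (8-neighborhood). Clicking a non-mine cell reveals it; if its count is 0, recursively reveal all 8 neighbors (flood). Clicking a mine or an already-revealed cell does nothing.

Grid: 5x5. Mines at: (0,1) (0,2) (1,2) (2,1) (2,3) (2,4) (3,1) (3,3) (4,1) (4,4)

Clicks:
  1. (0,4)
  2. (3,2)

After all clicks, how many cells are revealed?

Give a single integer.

Click 1 (0,4) count=0: revealed 4 new [(0,3) (0,4) (1,3) (1,4)] -> total=4
Click 2 (3,2) count=5: revealed 1 new [(3,2)] -> total=5

Answer: 5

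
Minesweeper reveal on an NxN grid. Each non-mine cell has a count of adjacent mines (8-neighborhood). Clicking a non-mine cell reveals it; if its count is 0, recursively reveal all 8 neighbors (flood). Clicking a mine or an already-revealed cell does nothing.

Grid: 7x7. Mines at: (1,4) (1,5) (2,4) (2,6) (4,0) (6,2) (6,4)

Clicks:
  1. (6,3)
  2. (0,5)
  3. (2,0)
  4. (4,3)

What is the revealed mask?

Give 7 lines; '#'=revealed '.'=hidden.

Click 1 (6,3) count=2: revealed 1 new [(6,3)] -> total=1
Click 2 (0,5) count=2: revealed 1 new [(0,5)] -> total=2
Click 3 (2,0) count=0: revealed 33 new [(0,0) (0,1) (0,2) (0,3) (1,0) (1,1) (1,2) (1,3) (2,0) (2,1) (2,2) (2,3) (3,0) (3,1) (3,2) (3,3) (3,4) (3,5) (3,6) (4,1) (4,2) (4,3) (4,4) (4,5) (4,6) (5,1) (5,2) (5,3) (5,4) (5,5) (5,6) (6,5) (6,6)] -> total=35
Click 4 (4,3) count=0: revealed 0 new [(none)] -> total=35

Answer: ####.#.
####...
####...
#######
.######
.######
...#.##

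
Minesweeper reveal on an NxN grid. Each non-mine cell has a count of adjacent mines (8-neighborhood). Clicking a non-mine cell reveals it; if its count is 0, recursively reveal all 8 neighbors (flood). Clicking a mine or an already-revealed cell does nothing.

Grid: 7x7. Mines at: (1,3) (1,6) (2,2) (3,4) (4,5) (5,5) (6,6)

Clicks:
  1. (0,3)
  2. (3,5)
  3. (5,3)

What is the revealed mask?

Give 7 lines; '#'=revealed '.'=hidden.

Answer: ####...
###....
##.....
####.#.
#####..
#####..
#####..

Derivation:
Click 1 (0,3) count=1: revealed 1 new [(0,3)] -> total=1
Click 2 (3,5) count=2: revealed 1 new [(3,5)] -> total=2
Click 3 (5,3) count=0: revealed 27 new [(0,0) (0,1) (0,2) (1,0) (1,1) (1,2) (2,0) (2,1) (3,0) (3,1) (3,2) (3,3) (4,0) (4,1) (4,2) (4,3) (4,4) (5,0) (5,1) (5,2) (5,3) (5,4) (6,0) (6,1) (6,2) (6,3) (6,4)] -> total=29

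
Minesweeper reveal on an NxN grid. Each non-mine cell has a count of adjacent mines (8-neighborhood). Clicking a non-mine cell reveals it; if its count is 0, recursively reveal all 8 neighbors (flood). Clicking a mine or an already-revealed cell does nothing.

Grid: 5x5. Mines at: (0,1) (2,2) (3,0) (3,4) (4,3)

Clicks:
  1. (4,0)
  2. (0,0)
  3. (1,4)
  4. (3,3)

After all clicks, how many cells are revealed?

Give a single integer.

Answer: 11

Derivation:
Click 1 (4,0) count=1: revealed 1 new [(4,0)] -> total=1
Click 2 (0,0) count=1: revealed 1 new [(0,0)] -> total=2
Click 3 (1,4) count=0: revealed 8 new [(0,2) (0,3) (0,4) (1,2) (1,3) (1,4) (2,3) (2,4)] -> total=10
Click 4 (3,3) count=3: revealed 1 new [(3,3)] -> total=11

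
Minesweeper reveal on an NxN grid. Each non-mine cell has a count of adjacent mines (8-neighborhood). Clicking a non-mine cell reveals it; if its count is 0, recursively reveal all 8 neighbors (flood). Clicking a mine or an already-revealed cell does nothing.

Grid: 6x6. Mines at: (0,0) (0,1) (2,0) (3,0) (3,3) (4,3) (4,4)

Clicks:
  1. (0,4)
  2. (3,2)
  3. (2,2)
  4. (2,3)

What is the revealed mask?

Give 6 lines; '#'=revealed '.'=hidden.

Answer: ..####
..####
..####
..#.##
......
......

Derivation:
Click 1 (0,4) count=0: revealed 14 new [(0,2) (0,3) (0,4) (0,5) (1,2) (1,3) (1,4) (1,5) (2,2) (2,3) (2,4) (2,5) (3,4) (3,5)] -> total=14
Click 2 (3,2) count=2: revealed 1 new [(3,2)] -> total=15
Click 3 (2,2) count=1: revealed 0 new [(none)] -> total=15
Click 4 (2,3) count=1: revealed 0 new [(none)] -> total=15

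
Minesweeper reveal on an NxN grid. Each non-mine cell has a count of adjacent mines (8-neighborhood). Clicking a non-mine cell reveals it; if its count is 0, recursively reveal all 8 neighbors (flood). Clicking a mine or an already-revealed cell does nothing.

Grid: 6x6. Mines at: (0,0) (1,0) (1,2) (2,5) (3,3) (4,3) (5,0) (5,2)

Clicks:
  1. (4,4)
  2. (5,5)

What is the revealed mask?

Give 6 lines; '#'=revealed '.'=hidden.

Answer: ......
......
......
....##
....##
....##

Derivation:
Click 1 (4,4) count=2: revealed 1 new [(4,4)] -> total=1
Click 2 (5,5) count=0: revealed 5 new [(3,4) (3,5) (4,5) (5,4) (5,5)] -> total=6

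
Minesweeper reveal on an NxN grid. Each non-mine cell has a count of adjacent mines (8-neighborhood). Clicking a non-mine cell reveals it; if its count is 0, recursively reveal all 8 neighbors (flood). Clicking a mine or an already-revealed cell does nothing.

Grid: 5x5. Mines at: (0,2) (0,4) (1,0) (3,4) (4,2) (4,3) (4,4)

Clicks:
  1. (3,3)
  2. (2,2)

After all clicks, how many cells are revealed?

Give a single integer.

Answer: 9

Derivation:
Click 1 (3,3) count=4: revealed 1 new [(3,3)] -> total=1
Click 2 (2,2) count=0: revealed 8 new [(1,1) (1,2) (1,3) (2,1) (2,2) (2,3) (3,1) (3,2)] -> total=9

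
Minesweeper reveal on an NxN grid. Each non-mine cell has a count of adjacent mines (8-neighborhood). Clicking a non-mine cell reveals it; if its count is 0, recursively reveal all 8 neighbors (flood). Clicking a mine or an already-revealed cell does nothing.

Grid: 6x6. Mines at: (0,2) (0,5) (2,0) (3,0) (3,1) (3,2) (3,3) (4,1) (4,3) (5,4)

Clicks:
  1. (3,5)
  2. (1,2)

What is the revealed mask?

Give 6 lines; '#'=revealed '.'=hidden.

Click 1 (3,5) count=0: revealed 8 new [(1,4) (1,5) (2,4) (2,5) (3,4) (3,5) (4,4) (4,5)] -> total=8
Click 2 (1,2) count=1: revealed 1 new [(1,2)] -> total=9

Answer: ......
..#.##
....##
....##
....##
......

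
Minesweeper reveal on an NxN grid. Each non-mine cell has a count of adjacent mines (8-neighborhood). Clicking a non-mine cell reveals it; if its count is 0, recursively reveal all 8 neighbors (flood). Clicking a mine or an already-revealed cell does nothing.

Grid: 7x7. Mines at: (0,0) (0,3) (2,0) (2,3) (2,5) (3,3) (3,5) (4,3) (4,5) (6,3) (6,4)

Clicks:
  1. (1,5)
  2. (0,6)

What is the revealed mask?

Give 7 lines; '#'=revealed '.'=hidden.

Click 1 (1,5) count=1: revealed 1 new [(1,5)] -> total=1
Click 2 (0,6) count=0: revealed 5 new [(0,4) (0,5) (0,6) (1,4) (1,6)] -> total=6

Answer: ....###
....###
.......
.......
.......
.......
.......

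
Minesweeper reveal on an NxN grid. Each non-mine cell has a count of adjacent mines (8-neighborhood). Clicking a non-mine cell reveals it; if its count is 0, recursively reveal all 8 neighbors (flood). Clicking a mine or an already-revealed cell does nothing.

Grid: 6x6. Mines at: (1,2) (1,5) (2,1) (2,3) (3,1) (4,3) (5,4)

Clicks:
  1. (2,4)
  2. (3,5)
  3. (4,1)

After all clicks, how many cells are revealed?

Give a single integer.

Answer: 7

Derivation:
Click 1 (2,4) count=2: revealed 1 new [(2,4)] -> total=1
Click 2 (3,5) count=0: revealed 5 new [(2,5) (3,4) (3,5) (4,4) (4,5)] -> total=6
Click 3 (4,1) count=1: revealed 1 new [(4,1)] -> total=7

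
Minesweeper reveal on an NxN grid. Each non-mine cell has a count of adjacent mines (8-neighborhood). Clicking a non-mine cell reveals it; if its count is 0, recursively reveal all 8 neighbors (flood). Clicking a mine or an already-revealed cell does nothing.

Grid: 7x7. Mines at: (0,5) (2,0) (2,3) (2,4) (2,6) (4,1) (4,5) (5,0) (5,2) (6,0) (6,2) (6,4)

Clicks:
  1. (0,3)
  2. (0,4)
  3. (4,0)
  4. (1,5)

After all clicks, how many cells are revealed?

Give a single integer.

Answer: 12

Derivation:
Click 1 (0,3) count=0: revealed 10 new [(0,0) (0,1) (0,2) (0,3) (0,4) (1,0) (1,1) (1,2) (1,3) (1,4)] -> total=10
Click 2 (0,4) count=1: revealed 0 new [(none)] -> total=10
Click 3 (4,0) count=2: revealed 1 new [(4,0)] -> total=11
Click 4 (1,5) count=3: revealed 1 new [(1,5)] -> total=12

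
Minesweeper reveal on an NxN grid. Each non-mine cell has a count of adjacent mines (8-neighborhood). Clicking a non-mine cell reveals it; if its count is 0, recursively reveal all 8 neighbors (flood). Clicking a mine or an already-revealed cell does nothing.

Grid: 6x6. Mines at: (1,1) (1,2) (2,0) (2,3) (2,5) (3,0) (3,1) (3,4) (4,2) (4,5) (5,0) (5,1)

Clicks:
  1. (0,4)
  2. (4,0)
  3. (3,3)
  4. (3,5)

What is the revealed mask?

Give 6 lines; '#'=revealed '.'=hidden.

Click 1 (0,4) count=0: revealed 6 new [(0,3) (0,4) (0,5) (1,3) (1,4) (1,5)] -> total=6
Click 2 (4,0) count=4: revealed 1 new [(4,0)] -> total=7
Click 3 (3,3) count=3: revealed 1 new [(3,3)] -> total=8
Click 4 (3,5) count=3: revealed 1 new [(3,5)] -> total=9

Answer: ...###
...###
......
...#.#
#.....
......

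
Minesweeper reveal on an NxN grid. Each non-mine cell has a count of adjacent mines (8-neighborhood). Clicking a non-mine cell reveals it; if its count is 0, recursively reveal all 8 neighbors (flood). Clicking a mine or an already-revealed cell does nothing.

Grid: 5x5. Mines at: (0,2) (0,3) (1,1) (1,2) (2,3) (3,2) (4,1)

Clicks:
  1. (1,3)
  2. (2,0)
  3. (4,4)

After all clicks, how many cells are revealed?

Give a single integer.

Click 1 (1,3) count=4: revealed 1 new [(1,3)] -> total=1
Click 2 (2,0) count=1: revealed 1 new [(2,0)] -> total=2
Click 3 (4,4) count=0: revealed 4 new [(3,3) (3,4) (4,3) (4,4)] -> total=6

Answer: 6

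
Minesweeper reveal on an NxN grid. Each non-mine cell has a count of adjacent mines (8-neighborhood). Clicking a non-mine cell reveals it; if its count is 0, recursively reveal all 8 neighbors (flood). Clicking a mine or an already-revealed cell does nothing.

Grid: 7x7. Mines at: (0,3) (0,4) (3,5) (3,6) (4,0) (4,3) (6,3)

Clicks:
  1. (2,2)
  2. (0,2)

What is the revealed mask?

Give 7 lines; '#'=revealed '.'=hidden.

Click 1 (2,2) count=0: revealed 18 new [(0,0) (0,1) (0,2) (1,0) (1,1) (1,2) (1,3) (1,4) (2,0) (2,1) (2,2) (2,3) (2,4) (3,0) (3,1) (3,2) (3,3) (3,4)] -> total=18
Click 2 (0,2) count=1: revealed 0 new [(none)] -> total=18

Answer: ###....
#####..
#####..
#####..
.......
.......
.......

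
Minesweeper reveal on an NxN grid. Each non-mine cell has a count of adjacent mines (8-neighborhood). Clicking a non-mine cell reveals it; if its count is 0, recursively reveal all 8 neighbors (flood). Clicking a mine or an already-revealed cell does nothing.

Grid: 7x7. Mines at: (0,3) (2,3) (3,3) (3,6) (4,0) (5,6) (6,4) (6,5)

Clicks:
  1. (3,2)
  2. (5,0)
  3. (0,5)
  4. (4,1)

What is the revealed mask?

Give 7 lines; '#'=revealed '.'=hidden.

Answer: ....###
....###
....###
..#....
.#.....
#......
.......

Derivation:
Click 1 (3,2) count=2: revealed 1 new [(3,2)] -> total=1
Click 2 (5,0) count=1: revealed 1 new [(5,0)] -> total=2
Click 3 (0,5) count=0: revealed 9 new [(0,4) (0,5) (0,6) (1,4) (1,5) (1,6) (2,4) (2,5) (2,6)] -> total=11
Click 4 (4,1) count=1: revealed 1 new [(4,1)] -> total=12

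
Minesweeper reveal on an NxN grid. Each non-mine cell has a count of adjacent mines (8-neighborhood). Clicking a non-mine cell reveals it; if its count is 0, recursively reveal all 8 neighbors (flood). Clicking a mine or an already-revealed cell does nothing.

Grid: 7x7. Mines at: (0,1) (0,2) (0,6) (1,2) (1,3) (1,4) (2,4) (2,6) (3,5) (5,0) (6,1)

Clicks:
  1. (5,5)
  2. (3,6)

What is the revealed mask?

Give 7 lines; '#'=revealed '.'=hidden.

Answer: .......
##.....
####...
#####.#
#######
.######
..#####

Derivation:
Click 1 (5,5) count=0: revealed 29 new [(1,0) (1,1) (2,0) (2,1) (2,2) (2,3) (3,0) (3,1) (3,2) (3,3) (3,4) (4,0) (4,1) (4,2) (4,3) (4,4) (4,5) (4,6) (5,1) (5,2) (5,3) (5,4) (5,5) (5,6) (6,2) (6,3) (6,4) (6,5) (6,6)] -> total=29
Click 2 (3,6) count=2: revealed 1 new [(3,6)] -> total=30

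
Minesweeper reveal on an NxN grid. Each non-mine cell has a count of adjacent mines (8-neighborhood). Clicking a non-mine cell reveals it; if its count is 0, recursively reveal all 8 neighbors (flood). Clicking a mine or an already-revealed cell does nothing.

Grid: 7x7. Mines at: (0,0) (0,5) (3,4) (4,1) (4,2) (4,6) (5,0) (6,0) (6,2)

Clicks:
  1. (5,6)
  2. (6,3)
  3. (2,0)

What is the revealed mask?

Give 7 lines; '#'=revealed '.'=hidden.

Answer: .####..
#####..
#####..
####...
.......
......#
...#...

Derivation:
Click 1 (5,6) count=1: revealed 1 new [(5,6)] -> total=1
Click 2 (6,3) count=1: revealed 1 new [(6,3)] -> total=2
Click 3 (2,0) count=0: revealed 18 new [(0,1) (0,2) (0,3) (0,4) (1,0) (1,1) (1,2) (1,3) (1,4) (2,0) (2,1) (2,2) (2,3) (2,4) (3,0) (3,1) (3,2) (3,3)] -> total=20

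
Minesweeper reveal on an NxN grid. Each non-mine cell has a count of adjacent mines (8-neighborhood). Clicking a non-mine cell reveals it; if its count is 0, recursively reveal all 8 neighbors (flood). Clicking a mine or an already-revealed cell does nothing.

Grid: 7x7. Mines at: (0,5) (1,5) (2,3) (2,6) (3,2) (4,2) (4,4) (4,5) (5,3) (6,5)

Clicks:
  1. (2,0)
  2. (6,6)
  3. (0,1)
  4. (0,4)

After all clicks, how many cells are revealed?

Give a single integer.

Answer: 24

Derivation:
Click 1 (2,0) count=0: revealed 23 new [(0,0) (0,1) (0,2) (0,3) (0,4) (1,0) (1,1) (1,2) (1,3) (1,4) (2,0) (2,1) (2,2) (3,0) (3,1) (4,0) (4,1) (5,0) (5,1) (5,2) (6,0) (6,1) (6,2)] -> total=23
Click 2 (6,6) count=1: revealed 1 new [(6,6)] -> total=24
Click 3 (0,1) count=0: revealed 0 new [(none)] -> total=24
Click 4 (0,4) count=2: revealed 0 new [(none)] -> total=24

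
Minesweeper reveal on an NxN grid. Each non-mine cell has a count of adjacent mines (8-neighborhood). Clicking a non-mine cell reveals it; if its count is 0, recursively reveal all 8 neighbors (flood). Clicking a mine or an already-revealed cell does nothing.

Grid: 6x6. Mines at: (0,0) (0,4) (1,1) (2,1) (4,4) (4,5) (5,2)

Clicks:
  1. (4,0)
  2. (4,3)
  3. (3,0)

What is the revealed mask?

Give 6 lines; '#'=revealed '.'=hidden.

Click 1 (4,0) count=0: revealed 6 new [(3,0) (3,1) (4,0) (4,1) (5,0) (5,1)] -> total=6
Click 2 (4,3) count=2: revealed 1 new [(4,3)] -> total=7
Click 3 (3,0) count=1: revealed 0 new [(none)] -> total=7

Answer: ......
......
......
##....
##.#..
##....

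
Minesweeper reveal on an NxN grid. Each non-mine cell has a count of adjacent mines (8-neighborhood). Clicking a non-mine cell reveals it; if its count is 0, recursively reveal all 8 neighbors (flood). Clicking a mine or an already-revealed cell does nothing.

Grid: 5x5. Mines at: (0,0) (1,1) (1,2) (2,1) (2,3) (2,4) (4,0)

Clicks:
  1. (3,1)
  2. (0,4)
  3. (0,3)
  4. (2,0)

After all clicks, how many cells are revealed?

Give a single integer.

Click 1 (3,1) count=2: revealed 1 new [(3,1)] -> total=1
Click 2 (0,4) count=0: revealed 4 new [(0,3) (0,4) (1,3) (1,4)] -> total=5
Click 3 (0,3) count=1: revealed 0 new [(none)] -> total=5
Click 4 (2,0) count=2: revealed 1 new [(2,0)] -> total=6

Answer: 6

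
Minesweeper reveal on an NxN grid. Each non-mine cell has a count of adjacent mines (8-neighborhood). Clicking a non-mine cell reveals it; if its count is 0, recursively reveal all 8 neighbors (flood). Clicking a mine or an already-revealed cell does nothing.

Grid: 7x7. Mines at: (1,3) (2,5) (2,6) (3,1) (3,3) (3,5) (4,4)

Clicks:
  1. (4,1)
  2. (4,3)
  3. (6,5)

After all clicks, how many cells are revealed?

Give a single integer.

Click 1 (4,1) count=1: revealed 1 new [(4,1)] -> total=1
Click 2 (4,3) count=2: revealed 1 new [(4,3)] -> total=2
Click 3 (6,5) count=0: revealed 18 new [(4,0) (4,2) (4,5) (4,6) (5,0) (5,1) (5,2) (5,3) (5,4) (5,5) (5,6) (6,0) (6,1) (6,2) (6,3) (6,4) (6,5) (6,6)] -> total=20

Answer: 20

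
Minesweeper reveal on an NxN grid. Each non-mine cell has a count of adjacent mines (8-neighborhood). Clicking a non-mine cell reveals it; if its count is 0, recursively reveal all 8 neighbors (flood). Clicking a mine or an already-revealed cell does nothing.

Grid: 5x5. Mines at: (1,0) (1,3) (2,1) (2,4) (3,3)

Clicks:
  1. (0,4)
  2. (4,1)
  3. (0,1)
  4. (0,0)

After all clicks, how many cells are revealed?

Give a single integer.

Click 1 (0,4) count=1: revealed 1 new [(0,4)] -> total=1
Click 2 (4,1) count=0: revealed 6 new [(3,0) (3,1) (3,2) (4,0) (4,1) (4,2)] -> total=7
Click 3 (0,1) count=1: revealed 1 new [(0,1)] -> total=8
Click 4 (0,0) count=1: revealed 1 new [(0,0)] -> total=9

Answer: 9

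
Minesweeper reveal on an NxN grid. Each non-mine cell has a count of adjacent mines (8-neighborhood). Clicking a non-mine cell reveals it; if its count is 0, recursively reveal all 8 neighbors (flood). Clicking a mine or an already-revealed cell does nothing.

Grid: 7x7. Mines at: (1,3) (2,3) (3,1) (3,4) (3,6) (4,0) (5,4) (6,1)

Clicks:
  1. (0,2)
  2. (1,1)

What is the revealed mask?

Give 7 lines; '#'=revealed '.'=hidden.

Answer: ###....
###....
###....
.......
.......
.......
.......

Derivation:
Click 1 (0,2) count=1: revealed 1 new [(0,2)] -> total=1
Click 2 (1,1) count=0: revealed 8 new [(0,0) (0,1) (1,0) (1,1) (1,2) (2,0) (2,1) (2,2)] -> total=9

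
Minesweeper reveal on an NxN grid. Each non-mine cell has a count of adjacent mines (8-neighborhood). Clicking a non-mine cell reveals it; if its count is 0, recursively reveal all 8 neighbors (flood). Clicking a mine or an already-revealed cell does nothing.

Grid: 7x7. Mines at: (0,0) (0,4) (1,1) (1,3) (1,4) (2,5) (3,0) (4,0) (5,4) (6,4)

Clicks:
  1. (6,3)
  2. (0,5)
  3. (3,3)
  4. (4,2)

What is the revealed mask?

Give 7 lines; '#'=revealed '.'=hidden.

Answer: .....#.
.......
.####..
.####..
.####..
####...
####...

Derivation:
Click 1 (6,3) count=2: revealed 1 new [(6,3)] -> total=1
Click 2 (0,5) count=2: revealed 1 new [(0,5)] -> total=2
Click 3 (3,3) count=0: revealed 19 new [(2,1) (2,2) (2,3) (2,4) (3,1) (3,2) (3,3) (3,4) (4,1) (4,2) (4,3) (4,4) (5,0) (5,1) (5,2) (5,3) (6,0) (6,1) (6,2)] -> total=21
Click 4 (4,2) count=0: revealed 0 new [(none)] -> total=21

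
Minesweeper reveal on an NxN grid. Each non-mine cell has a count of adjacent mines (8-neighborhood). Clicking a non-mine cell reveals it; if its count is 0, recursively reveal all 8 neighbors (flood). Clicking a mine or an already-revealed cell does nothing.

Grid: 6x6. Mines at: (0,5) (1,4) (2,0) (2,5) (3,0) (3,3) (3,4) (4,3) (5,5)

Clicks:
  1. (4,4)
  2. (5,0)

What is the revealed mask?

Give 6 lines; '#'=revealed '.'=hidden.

Answer: ......
......
......
......
###.#.
###...

Derivation:
Click 1 (4,4) count=4: revealed 1 new [(4,4)] -> total=1
Click 2 (5,0) count=0: revealed 6 new [(4,0) (4,1) (4,2) (5,0) (5,1) (5,2)] -> total=7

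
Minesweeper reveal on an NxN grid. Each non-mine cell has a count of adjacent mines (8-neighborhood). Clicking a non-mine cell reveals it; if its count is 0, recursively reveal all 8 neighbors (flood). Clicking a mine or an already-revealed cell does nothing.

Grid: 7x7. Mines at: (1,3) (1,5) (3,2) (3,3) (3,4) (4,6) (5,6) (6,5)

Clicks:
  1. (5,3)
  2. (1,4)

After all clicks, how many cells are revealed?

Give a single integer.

Answer: 27

Derivation:
Click 1 (5,3) count=0: revealed 26 new [(0,0) (0,1) (0,2) (1,0) (1,1) (1,2) (2,0) (2,1) (2,2) (3,0) (3,1) (4,0) (4,1) (4,2) (4,3) (4,4) (5,0) (5,1) (5,2) (5,3) (5,4) (6,0) (6,1) (6,2) (6,3) (6,4)] -> total=26
Click 2 (1,4) count=2: revealed 1 new [(1,4)] -> total=27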